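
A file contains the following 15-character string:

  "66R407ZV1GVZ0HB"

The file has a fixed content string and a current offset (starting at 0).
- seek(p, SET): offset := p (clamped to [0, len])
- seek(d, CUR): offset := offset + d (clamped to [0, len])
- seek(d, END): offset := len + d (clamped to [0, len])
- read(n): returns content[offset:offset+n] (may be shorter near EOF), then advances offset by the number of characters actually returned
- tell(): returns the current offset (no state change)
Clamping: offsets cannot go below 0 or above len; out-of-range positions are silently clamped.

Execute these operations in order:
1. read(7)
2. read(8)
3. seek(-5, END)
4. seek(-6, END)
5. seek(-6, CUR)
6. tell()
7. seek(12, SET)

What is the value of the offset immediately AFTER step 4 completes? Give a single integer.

After 1 (read(7)): returned '66R407Z', offset=7
After 2 (read(8)): returned 'V1GVZ0HB', offset=15
After 3 (seek(-5, END)): offset=10
After 4 (seek(-6, END)): offset=9

Answer: 9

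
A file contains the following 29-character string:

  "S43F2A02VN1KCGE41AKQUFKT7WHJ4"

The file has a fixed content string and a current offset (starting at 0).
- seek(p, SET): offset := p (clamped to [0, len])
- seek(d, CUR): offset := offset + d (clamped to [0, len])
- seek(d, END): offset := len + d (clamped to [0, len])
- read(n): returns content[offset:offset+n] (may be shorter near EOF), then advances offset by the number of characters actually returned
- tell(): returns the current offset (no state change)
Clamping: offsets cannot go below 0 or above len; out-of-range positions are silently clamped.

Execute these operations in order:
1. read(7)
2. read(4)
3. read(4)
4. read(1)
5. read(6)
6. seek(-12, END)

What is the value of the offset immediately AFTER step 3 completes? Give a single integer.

After 1 (read(7)): returned 'S43F2A0', offset=7
After 2 (read(4)): returned '2VN1', offset=11
After 3 (read(4)): returned 'KCGE', offset=15

Answer: 15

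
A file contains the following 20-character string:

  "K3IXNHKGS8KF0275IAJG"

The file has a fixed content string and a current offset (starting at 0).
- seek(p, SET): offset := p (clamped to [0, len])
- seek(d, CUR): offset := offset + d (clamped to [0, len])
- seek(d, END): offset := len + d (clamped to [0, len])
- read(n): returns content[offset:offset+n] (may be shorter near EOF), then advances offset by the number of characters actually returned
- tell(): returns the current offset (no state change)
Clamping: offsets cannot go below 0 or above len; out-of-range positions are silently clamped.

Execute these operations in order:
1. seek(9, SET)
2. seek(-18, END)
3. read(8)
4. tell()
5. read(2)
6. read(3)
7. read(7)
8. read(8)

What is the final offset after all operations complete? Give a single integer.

After 1 (seek(9, SET)): offset=9
After 2 (seek(-18, END)): offset=2
After 3 (read(8)): returned 'IXNHKGS8', offset=10
After 4 (tell()): offset=10
After 5 (read(2)): returned 'KF', offset=12
After 6 (read(3)): returned '027', offset=15
After 7 (read(7)): returned '5IAJG', offset=20
After 8 (read(8)): returned '', offset=20

Answer: 20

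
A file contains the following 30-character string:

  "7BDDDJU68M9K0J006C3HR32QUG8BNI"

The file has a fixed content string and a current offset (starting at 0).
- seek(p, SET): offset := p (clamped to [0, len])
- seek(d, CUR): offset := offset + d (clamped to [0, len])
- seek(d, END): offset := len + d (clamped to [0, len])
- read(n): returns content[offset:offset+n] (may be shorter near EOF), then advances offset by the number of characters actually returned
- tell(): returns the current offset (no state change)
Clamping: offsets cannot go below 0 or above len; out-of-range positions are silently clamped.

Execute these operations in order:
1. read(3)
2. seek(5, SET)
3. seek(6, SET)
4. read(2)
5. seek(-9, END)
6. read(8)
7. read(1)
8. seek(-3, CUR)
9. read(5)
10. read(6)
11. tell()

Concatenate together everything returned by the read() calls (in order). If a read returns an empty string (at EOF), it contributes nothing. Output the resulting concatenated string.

Answer: 7BDU632QUG8BNIBNI

Derivation:
After 1 (read(3)): returned '7BD', offset=3
After 2 (seek(5, SET)): offset=5
After 3 (seek(6, SET)): offset=6
After 4 (read(2)): returned 'U6', offset=8
After 5 (seek(-9, END)): offset=21
After 6 (read(8)): returned '32QUG8BN', offset=29
After 7 (read(1)): returned 'I', offset=30
After 8 (seek(-3, CUR)): offset=27
After 9 (read(5)): returned 'BNI', offset=30
After 10 (read(6)): returned '', offset=30
After 11 (tell()): offset=30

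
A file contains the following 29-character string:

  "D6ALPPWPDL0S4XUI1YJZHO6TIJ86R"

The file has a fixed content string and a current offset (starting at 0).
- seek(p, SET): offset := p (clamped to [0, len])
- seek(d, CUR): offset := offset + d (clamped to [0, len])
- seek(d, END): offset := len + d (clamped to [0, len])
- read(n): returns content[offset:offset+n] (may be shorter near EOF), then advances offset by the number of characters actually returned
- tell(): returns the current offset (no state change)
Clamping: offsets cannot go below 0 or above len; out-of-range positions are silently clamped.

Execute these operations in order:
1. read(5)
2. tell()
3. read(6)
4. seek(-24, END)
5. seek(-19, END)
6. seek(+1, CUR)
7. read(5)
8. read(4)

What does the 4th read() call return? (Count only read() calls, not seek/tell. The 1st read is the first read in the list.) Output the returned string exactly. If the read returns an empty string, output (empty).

After 1 (read(5)): returned 'D6ALP', offset=5
After 2 (tell()): offset=5
After 3 (read(6)): returned 'PWPDL0', offset=11
After 4 (seek(-24, END)): offset=5
After 5 (seek(-19, END)): offset=10
After 6 (seek(+1, CUR)): offset=11
After 7 (read(5)): returned 'S4XUI', offset=16
After 8 (read(4)): returned '1YJZ', offset=20

Answer: 1YJZ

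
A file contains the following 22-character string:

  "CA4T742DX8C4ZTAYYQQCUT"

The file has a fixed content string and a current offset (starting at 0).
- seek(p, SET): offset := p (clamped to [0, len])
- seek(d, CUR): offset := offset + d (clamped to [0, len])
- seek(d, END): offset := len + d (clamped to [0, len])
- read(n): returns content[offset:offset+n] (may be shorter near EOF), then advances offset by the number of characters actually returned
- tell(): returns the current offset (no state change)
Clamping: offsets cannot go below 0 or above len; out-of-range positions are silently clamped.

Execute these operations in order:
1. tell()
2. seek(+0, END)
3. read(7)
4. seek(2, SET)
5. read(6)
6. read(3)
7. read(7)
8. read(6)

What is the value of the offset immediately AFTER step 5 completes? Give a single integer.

Answer: 8

Derivation:
After 1 (tell()): offset=0
After 2 (seek(+0, END)): offset=22
After 3 (read(7)): returned '', offset=22
After 4 (seek(2, SET)): offset=2
After 5 (read(6)): returned '4T742D', offset=8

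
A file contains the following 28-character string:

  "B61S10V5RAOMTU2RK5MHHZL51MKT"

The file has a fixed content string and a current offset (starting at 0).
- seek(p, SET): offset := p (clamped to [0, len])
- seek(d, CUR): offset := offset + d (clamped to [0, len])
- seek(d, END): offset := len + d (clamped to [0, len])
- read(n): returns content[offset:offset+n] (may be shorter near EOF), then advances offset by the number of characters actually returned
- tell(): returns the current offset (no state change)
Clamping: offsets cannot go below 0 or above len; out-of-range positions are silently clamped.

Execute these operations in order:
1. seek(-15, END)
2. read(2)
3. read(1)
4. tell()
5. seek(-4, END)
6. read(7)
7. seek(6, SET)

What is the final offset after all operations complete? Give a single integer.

Answer: 6

Derivation:
After 1 (seek(-15, END)): offset=13
After 2 (read(2)): returned 'U2', offset=15
After 3 (read(1)): returned 'R', offset=16
After 4 (tell()): offset=16
After 5 (seek(-4, END)): offset=24
After 6 (read(7)): returned '1MKT', offset=28
After 7 (seek(6, SET)): offset=6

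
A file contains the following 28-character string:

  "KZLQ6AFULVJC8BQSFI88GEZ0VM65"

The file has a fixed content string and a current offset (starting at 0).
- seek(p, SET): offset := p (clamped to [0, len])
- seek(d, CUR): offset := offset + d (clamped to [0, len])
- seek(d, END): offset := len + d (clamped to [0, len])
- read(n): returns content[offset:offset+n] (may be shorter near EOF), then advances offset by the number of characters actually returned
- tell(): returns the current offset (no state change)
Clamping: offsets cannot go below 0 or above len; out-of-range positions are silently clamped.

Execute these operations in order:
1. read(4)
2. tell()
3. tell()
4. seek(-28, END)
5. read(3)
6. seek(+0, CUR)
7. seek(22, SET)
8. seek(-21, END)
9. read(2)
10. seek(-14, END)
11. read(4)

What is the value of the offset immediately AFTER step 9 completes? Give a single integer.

After 1 (read(4)): returned 'KZLQ', offset=4
After 2 (tell()): offset=4
After 3 (tell()): offset=4
After 4 (seek(-28, END)): offset=0
After 5 (read(3)): returned 'KZL', offset=3
After 6 (seek(+0, CUR)): offset=3
After 7 (seek(22, SET)): offset=22
After 8 (seek(-21, END)): offset=7
After 9 (read(2)): returned 'UL', offset=9

Answer: 9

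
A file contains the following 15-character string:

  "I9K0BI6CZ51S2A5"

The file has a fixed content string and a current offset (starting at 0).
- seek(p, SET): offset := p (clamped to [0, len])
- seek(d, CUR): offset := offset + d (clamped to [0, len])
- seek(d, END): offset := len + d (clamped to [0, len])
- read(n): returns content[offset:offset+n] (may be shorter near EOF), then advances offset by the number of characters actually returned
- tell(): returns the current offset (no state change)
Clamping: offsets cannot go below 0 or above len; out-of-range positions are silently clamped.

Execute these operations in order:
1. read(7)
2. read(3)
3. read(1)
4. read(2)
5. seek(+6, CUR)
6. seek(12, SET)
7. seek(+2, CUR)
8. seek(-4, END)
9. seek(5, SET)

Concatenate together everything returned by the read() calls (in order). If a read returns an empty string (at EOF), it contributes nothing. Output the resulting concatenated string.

Answer: I9K0BI6CZ51S2

Derivation:
After 1 (read(7)): returned 'I9K0BI6', offset=7
After 2 (read(3)): returned 'CZ5', offset=10
After 3 (read(1)): returned '1', offset=11
After 4 (read(2)): returned 'S2', offset=13
After 5 (seek(+6, CUR)): offset=15
After 6 (seek(12, SET)): offset=12
After 7 (seek(+2, CUR)): offset=14
After 8 (seek(-4, END)): offset=11
After 9 (seek(5, SET)): offset=5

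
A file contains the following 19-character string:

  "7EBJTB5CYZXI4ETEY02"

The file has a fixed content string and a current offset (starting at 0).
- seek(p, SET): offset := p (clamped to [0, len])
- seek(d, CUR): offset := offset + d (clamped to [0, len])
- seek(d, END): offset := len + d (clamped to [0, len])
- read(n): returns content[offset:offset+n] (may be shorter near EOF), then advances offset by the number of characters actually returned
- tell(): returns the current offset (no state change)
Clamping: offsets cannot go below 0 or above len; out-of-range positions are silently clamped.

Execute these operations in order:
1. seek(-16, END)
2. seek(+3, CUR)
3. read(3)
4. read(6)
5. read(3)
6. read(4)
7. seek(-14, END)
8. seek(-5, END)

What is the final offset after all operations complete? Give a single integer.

Answer: 14

Derivation:
After 1 (seek(-16, END)): offset=3
After 2 (seek(+3, CUR)): offset=6
After 3 (read(3)): returned '5CY', offset=9
After 4 (read(6)): returned 'ZXI4ET', offset=15
After 5 (read(3)): returned 'EY0', offset=18
After 6 (read(4)): returned '2', offset=19
After 7 (seek(-14, END)): offset=5
After 8 (seek(-5, END)): offset=14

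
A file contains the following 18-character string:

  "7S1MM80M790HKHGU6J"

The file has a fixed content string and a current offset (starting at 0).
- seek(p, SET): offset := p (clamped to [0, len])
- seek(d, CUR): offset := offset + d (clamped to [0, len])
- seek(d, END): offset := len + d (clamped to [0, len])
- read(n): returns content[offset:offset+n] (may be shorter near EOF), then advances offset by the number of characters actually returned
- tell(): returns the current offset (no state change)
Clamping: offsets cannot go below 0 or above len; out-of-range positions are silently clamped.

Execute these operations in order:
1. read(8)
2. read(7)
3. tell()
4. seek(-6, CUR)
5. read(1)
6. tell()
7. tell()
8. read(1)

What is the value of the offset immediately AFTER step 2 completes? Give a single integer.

Answer: 15

Derivation:
After 1 (read(8)): returned '7S1MM80M', offset=8
After 2 (read(7)): returned '790HKHG', offset=15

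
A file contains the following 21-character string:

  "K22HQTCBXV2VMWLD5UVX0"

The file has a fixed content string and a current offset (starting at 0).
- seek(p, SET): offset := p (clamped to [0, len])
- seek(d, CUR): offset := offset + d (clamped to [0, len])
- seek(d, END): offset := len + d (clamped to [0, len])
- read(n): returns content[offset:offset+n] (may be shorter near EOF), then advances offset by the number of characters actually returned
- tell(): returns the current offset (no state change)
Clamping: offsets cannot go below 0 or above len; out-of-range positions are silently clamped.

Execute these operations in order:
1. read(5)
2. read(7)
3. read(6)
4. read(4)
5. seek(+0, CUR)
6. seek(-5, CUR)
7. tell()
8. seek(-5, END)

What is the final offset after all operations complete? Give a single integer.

Answer: 16

Derivation:
After 1 (read(5)): returned 'K22HQ', offset=5
After 2 (read(7)): returned 'TCBXV2V', offset=12
After 3 (read(6)): returned 'MWLD5U', offset=18
After 4 (read(4)): returned 'VX0', offset=21
After 5 (seek(+0, CUR)): offset=21
After 6 (seek(-5, CUR)): offset=16
After 7 (tell()): offset=16
After 8 (seek(-5, END)): offset=16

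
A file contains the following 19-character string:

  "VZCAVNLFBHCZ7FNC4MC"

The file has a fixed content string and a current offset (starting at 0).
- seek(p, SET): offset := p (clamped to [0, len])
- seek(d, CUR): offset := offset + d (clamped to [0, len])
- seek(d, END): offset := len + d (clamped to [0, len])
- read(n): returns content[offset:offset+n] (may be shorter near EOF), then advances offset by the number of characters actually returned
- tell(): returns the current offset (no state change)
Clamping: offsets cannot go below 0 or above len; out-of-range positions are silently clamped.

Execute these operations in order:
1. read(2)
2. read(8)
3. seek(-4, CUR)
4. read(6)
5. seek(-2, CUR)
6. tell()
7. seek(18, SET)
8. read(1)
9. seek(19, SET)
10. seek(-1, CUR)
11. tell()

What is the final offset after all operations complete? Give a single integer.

After 1 (read(2)): returned 'VZ', offset=2
After 2 (read(8)): returned 'CAVNLFBH', offset=10
After 3 (seek(-4, CUR)): offset=6
After 4 (read(6)): returned 'LFBHCZ', offset=12
After 5 (seek(-2, CUR)): offset=10
After 6 (tell()): offset=10
After 7 (seek(18, SET)): offset=18
After 8 (read(1)): returned 'C', offset=19
After 9 (seek(19, SET)): offset=19
After 10 (seek(-1, CUR)): offset=18
After 11 (tell()): offset=18

Answer: 18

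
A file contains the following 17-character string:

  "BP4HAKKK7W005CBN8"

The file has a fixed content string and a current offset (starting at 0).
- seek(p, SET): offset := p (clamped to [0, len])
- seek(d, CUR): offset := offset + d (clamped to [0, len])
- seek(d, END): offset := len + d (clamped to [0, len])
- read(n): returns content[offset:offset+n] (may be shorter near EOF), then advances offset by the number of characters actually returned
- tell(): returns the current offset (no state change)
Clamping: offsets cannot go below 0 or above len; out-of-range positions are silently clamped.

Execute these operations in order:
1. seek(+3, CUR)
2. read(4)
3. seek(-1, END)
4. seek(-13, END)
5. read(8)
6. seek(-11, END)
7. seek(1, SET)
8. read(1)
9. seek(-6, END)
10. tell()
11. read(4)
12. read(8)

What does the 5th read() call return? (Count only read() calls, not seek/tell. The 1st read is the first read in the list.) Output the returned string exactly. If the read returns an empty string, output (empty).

After 1 (seek(+3, CUR)): offset=3
After 2 (read(4)): returned 'HAKK', offset=7
After 3 (seek(-1, END)): offset=16
After 4 (seek(-13, END)): offset=4
After 5 (read(8)): returned 'AKKK7W00', offset=12
After 6 (seek(-11, END)): offset=6
After 7 (seek(1, SET)): offset=1
After 8 (read(1)): returned 'P', offset=2
After 9 (seek(-6, END)): offset=11
After 10 (tell()): offset=11
After 11 (read(4)): returned '05CB', offset=15
After 12 (read(8)): returned 'N8', offset=17

Answer: N8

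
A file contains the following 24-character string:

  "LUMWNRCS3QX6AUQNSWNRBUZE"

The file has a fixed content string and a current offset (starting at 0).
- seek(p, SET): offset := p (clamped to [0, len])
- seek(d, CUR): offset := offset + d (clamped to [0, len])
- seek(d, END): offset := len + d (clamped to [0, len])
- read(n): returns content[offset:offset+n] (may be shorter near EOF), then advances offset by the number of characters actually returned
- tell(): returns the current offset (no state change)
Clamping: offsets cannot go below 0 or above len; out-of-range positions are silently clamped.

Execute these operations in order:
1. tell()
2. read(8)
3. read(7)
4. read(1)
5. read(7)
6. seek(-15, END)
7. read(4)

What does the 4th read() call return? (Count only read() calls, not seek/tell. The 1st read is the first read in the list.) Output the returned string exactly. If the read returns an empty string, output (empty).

After 1 (tell()): offset=0
After 2 (read(8)): returned 'LUMWNRCS', offset=8
After 3 (read(7)): returned '3QX6AUQ', offset=15
After 4 (read(1)): returned 'N', offset=16
After 5 (read(7)): returned 'SWNRBUZ', offset=23
After 6 (seek(-15, END)): offset=9
After 7 (read(4)): returned 'QX6A', offset=13

Answer: SWNRBUZ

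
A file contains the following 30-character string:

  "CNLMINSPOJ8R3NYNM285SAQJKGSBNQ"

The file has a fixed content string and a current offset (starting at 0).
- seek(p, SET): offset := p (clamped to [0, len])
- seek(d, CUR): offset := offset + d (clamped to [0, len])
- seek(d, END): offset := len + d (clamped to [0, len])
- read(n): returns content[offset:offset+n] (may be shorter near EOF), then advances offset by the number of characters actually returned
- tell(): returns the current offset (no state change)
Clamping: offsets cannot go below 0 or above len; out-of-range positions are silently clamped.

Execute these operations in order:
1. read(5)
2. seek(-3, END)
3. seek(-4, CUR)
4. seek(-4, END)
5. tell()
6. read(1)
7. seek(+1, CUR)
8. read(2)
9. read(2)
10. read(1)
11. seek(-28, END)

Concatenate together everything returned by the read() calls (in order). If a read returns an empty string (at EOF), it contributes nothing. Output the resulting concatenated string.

Answer: CNLMISNQ

Derivation:
After 1 (read(5)): returned 'CNLMI', offset=5
After 2 (seek(-3, END)): offset=27
After 3 (seek(-4, CUR)): offset=23
After 4 (seek(-4, END)): offset=26
After 5 (tell()): offset=26
After 6 (read(1)): returned 'S', offset=27
After 7 (seek(+1, CUR)): offset=28
After 8 (read(2)): returned 'NQ', offset=30
After 9 (read(2)): returned '', offset=30
After 10 (read(1)): returned '', offset=30
After 11 (seek(-28, END)): offset=2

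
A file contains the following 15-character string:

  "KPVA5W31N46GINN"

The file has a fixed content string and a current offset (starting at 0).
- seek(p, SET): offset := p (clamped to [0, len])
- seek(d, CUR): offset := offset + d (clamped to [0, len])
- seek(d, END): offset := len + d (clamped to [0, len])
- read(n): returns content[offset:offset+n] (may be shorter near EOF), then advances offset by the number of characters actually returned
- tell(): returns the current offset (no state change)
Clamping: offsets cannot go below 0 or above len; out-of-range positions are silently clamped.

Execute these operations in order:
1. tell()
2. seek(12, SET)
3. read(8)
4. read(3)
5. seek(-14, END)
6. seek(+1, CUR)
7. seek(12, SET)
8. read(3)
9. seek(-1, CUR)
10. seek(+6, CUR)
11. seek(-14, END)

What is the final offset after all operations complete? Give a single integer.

Answer: 1

Derivation:
After 1 (tell()): offset=0
After 2 (seek(12, SET)): offset=12
After 3 (read(8)): returned 'INN', offset=15
After 4 (read(3)): returned '', offset=15
After 5 (seek(-14, END)): offset=1
After 6 (seek(+1, CUR)): offset=2
After 7 (seek(12, SET)): offset=12
After 8 (read(3)): returned 'INN', offset=15
After 9 (seek(-1, CUR)): offset=14
After 10 (seek(+6, CUR)): offset=15
After 11 (seek(-14, END)): offset=1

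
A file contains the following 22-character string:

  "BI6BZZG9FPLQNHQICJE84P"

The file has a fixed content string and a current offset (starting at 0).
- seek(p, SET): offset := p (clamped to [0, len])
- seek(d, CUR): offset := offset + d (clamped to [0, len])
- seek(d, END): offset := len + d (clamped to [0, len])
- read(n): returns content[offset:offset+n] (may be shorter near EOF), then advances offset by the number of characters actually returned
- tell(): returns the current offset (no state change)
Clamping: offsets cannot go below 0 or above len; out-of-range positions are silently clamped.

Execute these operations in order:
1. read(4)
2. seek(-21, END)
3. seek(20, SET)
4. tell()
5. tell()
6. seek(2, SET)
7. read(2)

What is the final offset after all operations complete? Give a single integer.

After 1 (read(4)): returned 'BI6B', offset=4
After 2 (seek(-21, END)): offset=1
After 3 (seek(20, SET)): offset=20
After 4 (tell()): offset=20
After 5 (tell()): offset=20
After 6 (seek(2, SET)): offset=2
After 7 (read(2)): returned '6B', offset=4

Answer: 4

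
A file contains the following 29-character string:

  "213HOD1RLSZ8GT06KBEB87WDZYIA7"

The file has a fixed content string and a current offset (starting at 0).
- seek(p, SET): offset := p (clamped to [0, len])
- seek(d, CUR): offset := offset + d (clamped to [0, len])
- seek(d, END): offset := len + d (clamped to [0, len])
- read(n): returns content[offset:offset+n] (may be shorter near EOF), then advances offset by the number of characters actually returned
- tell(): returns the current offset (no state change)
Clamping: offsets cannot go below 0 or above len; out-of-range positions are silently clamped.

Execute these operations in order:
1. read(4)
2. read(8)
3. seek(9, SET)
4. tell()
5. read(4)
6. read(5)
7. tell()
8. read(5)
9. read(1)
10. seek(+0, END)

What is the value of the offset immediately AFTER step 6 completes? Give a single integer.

After 1 (read(4)): returned '213H', offset=4
After 2 (read(8)): returned 'OD1RLSZ8', offset=12
After 3 (seek(9, SET)): offset=9
After 4 (tell()): offset=9
After 5 (read(4)): returned 'SZ8G', offset=13
After 6 (read(5)): returned 'T06KB', offset=18

Answer: 18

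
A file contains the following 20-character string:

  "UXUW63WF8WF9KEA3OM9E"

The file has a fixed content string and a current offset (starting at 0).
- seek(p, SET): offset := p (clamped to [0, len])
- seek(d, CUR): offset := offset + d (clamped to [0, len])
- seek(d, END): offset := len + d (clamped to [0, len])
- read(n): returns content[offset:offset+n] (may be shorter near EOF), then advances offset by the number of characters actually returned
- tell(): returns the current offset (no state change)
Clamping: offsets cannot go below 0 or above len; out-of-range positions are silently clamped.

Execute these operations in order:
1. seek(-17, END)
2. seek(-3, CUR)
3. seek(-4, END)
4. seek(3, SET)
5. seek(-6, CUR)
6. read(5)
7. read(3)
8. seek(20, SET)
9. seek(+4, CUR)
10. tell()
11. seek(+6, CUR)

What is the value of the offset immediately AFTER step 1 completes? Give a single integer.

After 1 (seek(-17, END)): offset=3

Answer: 3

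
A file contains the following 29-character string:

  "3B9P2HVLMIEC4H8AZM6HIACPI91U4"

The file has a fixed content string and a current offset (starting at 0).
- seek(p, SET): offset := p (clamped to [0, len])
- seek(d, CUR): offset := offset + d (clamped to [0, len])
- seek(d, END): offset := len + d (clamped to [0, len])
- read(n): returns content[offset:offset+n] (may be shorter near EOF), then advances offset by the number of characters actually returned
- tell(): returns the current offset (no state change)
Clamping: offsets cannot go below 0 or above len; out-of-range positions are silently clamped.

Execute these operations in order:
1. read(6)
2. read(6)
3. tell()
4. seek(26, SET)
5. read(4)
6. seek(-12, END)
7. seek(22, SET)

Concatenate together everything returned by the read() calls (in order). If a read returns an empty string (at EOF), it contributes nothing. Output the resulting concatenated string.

After 1 (read(6)): returned '3B9P2H', offset=6
After 2 (read(6)): returned 'VLMIEC', offset=12
After 3 (tell()): offset=12
After 4 (seek(26, SET)): offset=26
After 5 (read(4)): returned '1U4', offset=29
After 6 (seek(-12, END)): offset=17
After 7 (seek(22, SET)): offset=22

Answer: 3B9P2HVLMIEC1U4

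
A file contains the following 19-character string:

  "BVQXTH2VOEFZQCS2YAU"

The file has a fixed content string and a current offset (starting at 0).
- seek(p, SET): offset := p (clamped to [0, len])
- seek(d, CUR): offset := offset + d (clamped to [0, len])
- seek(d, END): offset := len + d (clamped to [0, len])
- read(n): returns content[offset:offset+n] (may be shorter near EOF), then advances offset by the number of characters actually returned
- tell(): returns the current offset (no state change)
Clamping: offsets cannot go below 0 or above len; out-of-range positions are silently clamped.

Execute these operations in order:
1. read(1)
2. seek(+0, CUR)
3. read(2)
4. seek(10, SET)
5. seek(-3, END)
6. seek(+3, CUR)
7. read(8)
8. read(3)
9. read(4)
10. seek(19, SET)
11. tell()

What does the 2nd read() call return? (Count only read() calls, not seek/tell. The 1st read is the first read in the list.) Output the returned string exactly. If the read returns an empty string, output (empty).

After 1 (read(1)): returned 'B', offset=1
After 2 (seek(+0, CUR)): offset=1
After 3 (read(2)): returned 'VQ', offset=3
After 4 (seek(10, SET)): offset=10
After 5 (seek(-3, END)): offset=16
After 6 (seek(+3, CUR)): offset=19
After 7 (read(8)): returned '', offset=19
After 8 (read(3)): returned '', offset=19
After 9 (read(4)): returned '', offset=19
After 10 (seek(19, SET)): offset=19
After 11 (tell()): offset=19

Answer: VQ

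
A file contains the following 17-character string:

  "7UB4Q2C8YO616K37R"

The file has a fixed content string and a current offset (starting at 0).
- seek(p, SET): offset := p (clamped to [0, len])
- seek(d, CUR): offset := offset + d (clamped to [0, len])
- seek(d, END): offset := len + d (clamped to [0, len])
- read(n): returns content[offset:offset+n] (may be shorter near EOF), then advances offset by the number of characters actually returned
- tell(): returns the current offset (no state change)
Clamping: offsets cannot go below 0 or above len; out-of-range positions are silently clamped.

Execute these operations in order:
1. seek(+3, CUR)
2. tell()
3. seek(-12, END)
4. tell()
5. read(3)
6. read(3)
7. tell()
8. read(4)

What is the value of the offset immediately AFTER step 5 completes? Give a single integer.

After 1 (seek(+3, CUR)): offset=3
After 2 (tell()): offset=3
After 3 (seek(-12, END)): offset=5
After 4 (tell()): offset=5
After 5 (read(3)): returned '2C8', offset=8

Answer: 8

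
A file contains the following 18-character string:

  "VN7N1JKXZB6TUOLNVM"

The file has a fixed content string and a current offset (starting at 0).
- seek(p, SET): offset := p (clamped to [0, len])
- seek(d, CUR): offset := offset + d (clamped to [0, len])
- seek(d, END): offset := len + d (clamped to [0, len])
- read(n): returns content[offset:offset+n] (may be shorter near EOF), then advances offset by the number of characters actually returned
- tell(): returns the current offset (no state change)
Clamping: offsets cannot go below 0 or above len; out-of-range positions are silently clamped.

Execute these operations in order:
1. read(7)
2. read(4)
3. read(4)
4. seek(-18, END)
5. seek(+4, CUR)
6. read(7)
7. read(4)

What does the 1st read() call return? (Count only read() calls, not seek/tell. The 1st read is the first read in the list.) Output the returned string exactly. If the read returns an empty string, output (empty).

Answer: VN7N1JK

Derivation:
After 1 (read(7)): returned 'VN7N1JK', offset=7
After 2 (read(4)): returned 'XZB6', offset=11
After 3 (read(4)): returned 'TUOL', offset=15
After 4 (seek(-18, END)): offset=0
After 5 (seek(+4, CUR)): offset=4
After 6 (read(7)): returned '1JKXZB6', offset=11
After 7 (read(4)): returned 'TUOL', offset=15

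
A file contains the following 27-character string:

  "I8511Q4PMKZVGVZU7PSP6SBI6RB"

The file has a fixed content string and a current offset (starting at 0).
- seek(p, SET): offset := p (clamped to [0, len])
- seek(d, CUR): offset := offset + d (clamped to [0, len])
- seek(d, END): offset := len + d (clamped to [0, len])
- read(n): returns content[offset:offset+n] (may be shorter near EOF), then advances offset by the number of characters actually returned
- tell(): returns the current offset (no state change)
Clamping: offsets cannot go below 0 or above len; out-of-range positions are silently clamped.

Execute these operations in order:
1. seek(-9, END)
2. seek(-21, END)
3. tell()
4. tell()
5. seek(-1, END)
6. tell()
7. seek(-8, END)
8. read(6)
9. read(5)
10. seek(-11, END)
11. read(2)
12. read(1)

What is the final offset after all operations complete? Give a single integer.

After 1 (seek(-9, END)): offset=18
After 2 (seek(-21, END)): offset=6
After 3 (tell()): offset=6
After 4 (tell()): offset=6
After 5 (seek(-1, END)): offset=26
After 6 (tell()): offset=26
After 7 (seek(-8, END)): offset=19
After 8 (read(6)): returned 'P6SBI6', offset=25
After 9 (read(5)): returned 'RB', offset=27
After 10 (seek(-11, END)): offset=16
After 11 (read(2)): returned '7P', offset=18
After 12 (read(1)): returned 'S', offset=19

Answer: 19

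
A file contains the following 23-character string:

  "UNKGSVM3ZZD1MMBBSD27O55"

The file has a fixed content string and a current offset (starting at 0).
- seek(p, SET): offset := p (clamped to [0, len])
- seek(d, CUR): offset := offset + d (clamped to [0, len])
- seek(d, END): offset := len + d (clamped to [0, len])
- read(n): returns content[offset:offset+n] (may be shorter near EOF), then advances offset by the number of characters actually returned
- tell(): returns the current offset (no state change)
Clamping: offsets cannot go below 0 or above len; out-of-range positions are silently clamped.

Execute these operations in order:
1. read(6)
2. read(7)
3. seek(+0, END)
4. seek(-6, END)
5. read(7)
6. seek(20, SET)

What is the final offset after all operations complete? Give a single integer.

After 1 (read(6)): returned 'UNKGSV', offset=6
After 2 (read(7)): returned 'M3ZZD1M', offset=13
After 3 (seek(+0, END)): offset=23
After 4 (seek(-6, END)): offset=17
After 5 (read(7)): returned 'D27O55', offset=23
After 6 (seek(20, SET)): offset=20

Answer: 20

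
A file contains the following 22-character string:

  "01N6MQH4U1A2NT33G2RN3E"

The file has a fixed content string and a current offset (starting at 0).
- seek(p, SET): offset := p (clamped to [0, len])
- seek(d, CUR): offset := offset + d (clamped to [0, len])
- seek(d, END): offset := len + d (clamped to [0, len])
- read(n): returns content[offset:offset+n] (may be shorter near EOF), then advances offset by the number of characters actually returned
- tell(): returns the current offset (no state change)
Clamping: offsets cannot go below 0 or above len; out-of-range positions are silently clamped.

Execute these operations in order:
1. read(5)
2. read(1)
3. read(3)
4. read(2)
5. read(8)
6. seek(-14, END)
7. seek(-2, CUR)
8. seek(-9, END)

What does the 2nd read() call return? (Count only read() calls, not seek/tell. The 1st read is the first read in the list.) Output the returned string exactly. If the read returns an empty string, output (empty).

Answer: Q

Derivation:
After 1 (read(5)): returned '01N6M', offset=5
After 2 (read(1)): returned 'Q', offset=6
After 3 (read(3)): returned 'H4U', offset=9
After 4 (read(2)): returned '1A', offset=11
After 5 (read(8)): returned '2NT33G2R', offset=19
After 6 (seek(-14, END)): offset=8
After 7 (seek(-2, CUR)): offset=6
After 8 (seek(-9, END)): offset=13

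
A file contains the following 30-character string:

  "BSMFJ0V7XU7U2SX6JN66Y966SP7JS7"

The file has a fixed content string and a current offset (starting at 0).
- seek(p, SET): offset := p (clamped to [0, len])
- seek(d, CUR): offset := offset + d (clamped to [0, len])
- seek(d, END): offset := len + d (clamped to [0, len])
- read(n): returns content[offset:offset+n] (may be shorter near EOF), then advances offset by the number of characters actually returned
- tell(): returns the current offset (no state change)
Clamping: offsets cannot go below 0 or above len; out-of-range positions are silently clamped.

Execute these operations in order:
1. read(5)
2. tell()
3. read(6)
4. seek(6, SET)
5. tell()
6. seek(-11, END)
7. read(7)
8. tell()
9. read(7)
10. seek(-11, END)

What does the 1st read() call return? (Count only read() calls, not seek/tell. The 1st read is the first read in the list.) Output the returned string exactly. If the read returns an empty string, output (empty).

After 1 (read(5)): returned 'BSMFJ', offset=5
After 2 (tell()): offset=5
After 3 (read(6)): returned '0V7XU7', offset=11
After 4 (seek(6, SET)): offset=6
After 5 (tell()): offset=6
After 6 (seek(-11, END)): offset=19
After 7 (read(7)): returned '6Y966SP', offset=26
After 8 (tell()): offset=26
After 9 (read(7)): returned '7JS7', offset=30
After 10 (seek(-11, END)): offset=19

Answer: BSMFJ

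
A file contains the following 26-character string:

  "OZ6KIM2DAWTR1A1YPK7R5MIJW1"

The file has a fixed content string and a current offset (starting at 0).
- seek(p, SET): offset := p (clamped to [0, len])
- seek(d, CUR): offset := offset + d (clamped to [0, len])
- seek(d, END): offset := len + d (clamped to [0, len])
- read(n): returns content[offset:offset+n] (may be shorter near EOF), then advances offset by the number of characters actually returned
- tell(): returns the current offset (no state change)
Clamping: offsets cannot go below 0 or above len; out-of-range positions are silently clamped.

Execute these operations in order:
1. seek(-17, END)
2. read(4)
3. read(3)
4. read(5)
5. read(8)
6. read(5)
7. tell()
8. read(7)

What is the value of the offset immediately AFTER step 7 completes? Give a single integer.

After 1 (seek(-17, END)): offset=9
After 2 (read(4)): returned 'WTR1', offset=13
After 3 (read(3)): returned 'A1Y', offset=16
After 4 (read(5)): returned 'PK7R5', offset=21
After 5 (read(8)): returned 'MIJW1', offset=26
After 6 (read(5)): returned '', offset=26
After 7 (tell()): offset=26

Answer: 26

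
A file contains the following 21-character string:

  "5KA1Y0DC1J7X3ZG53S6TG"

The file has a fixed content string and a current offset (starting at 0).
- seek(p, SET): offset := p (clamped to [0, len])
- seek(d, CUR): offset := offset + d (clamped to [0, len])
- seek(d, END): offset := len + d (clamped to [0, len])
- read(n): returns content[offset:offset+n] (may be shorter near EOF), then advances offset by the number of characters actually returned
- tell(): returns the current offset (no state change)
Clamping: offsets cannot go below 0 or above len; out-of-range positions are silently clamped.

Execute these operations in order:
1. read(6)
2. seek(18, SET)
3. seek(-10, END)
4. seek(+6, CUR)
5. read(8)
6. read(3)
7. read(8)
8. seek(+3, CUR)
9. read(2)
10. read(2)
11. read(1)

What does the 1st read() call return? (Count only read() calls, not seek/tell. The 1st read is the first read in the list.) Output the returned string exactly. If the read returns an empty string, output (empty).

Answer: 5KA1Y0

Derivation:
After 1 (read(6)): returned '5KA1Y0', offset=6
After 2 (seek(18, SET)): offset=18
After 3 (seek(-10, END)): offset=11
After 4 (seek(+6, CUR)): offset=17
After 5 (read(8)): returned 'S6TG', offset=21
After 6 (read(3)): returned '', offset=21
After 7 (read(8)): returned '', offset=21
After 8 (seek(+3, CUR)): offset=21
After 9 (read(2)): returned '', offset=21
After 10 (read(2)): returned '', offset=21
After 11 (read(1)): returned '', offset=21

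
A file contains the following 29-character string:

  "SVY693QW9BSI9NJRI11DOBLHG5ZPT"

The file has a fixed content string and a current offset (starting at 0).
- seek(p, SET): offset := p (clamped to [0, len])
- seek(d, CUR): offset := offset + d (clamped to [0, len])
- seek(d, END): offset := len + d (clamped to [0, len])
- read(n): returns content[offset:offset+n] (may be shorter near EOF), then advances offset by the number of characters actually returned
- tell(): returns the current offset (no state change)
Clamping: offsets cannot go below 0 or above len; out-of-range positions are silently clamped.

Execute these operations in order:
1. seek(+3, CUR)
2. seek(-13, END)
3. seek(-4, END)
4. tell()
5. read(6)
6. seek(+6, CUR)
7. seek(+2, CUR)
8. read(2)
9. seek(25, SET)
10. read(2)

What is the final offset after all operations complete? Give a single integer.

Answer: 27

Derivation:
After 1 (seek(+3, CUR)): offset=3
After 2 (seek(-13, END)): offset=16
After 3 (seek(-4, END)): offset=25
After 4 (tell()): offset=25
After 5 (read(6)): returned '5ZPT', offset=29
After 6 (seek(+6, CUR)): offset=29
After 7 (seek(+2, CUR)): offset=29
After 8 (read(2)): returned '', offset=29
After 9 (seek(25, SET)): offset=25
After 10 (read(2)): returned '5Z', offset=27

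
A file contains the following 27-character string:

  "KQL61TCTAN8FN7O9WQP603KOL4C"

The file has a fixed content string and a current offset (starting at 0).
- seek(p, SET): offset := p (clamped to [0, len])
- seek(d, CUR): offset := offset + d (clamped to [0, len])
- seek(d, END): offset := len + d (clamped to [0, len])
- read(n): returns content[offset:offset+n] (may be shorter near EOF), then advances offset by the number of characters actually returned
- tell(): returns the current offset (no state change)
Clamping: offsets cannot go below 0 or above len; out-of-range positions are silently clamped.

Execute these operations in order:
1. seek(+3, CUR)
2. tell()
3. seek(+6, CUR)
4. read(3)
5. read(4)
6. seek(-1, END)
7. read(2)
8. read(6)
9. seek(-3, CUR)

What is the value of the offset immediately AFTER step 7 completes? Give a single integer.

Answer: 27

Derivation:
After 1 (seek(+3, CUR)): offset=3
After 2 (tell()): offset=3
After 3 (seek(+6, CUR)): offset=9
After 4 (read(3)): returned 'N8F', offset=12
After 5 (read(4)): returned 'N7O9', offset=16
After 6 (seek(-1, END)): offset=26
After 7 (read(2)): returned 'C', offset=27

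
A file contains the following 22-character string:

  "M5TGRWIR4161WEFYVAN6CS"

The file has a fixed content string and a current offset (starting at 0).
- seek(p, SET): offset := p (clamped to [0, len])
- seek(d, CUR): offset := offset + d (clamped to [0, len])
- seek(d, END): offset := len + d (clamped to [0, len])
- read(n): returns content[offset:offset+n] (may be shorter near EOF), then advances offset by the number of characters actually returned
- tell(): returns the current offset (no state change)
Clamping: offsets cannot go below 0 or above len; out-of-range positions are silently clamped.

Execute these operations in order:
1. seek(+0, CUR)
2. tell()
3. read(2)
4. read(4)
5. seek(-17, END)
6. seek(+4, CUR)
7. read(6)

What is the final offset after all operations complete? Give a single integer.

After 1 (seek(+0, CUR)): offset=0
After 2 (tell()): offset=0
After 3 (read(2)): returned 'M5', offset=2
After 4 (read(4)): returned 'TGRW', offset=6
After 5 (seek(-17, END)): offset=5
After 6 (seek(+4, CUR)): offset=9
After 7 (read(6)): returned '161WEF', offset=15

Answer: 15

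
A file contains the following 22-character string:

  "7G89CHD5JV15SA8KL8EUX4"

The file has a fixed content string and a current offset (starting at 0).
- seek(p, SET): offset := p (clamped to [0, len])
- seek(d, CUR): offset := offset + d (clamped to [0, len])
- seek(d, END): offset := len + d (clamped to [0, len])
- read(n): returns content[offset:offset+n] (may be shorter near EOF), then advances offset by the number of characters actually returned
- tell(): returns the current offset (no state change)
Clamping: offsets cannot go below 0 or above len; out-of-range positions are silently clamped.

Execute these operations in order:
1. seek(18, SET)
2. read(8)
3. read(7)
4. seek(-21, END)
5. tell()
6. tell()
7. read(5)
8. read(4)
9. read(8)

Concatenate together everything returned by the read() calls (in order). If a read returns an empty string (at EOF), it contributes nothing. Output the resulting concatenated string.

Answer: EUX4G89CHD5JV15SA8KL8

Derivation:
After 1 (seek(18, SET)): offset=18
After 2 (read(8)): returned 'EUX4', offset=22
After 3 (read(7)): returned '', offset=22
After 4 (seek(-21, END)): offset=1
After 5 (tell()): offset=1
After 6 (tell()): offset=1
After 7 (read(5)): returned 'G89CH', offset=6
After 8 (read(4)): returned 'D5JV', offset=10
After 9 (read(8)): returned '15SA8KL8', offset=18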